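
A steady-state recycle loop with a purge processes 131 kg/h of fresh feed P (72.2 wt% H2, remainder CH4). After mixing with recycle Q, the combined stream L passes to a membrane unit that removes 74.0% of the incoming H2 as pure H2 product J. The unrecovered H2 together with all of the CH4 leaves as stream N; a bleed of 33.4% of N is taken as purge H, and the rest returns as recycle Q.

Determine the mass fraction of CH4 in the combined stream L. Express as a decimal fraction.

CH4 enters only via P and leaves only via the purge: 131×0.278 = 0.334×(CH4 in N), and the membrane unit passes all CH4, so CH4 in L = CH4 in N = 109.04 kg/h.
H2 in L: m_A = 131×0.722 + (1−0.334)·(1−0.740)·m_A, so m_A = 94.582/0.8268 = 114.39 kg/h.
L = 114.39 + 109.04 = 223.43 kg/h.
CH4 fraction in L = 109.04/223.43 = 0.4880.

0.4880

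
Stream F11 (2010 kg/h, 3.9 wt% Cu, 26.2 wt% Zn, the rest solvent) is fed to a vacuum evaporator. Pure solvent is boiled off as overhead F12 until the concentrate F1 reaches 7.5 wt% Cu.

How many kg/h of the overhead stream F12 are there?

Cu is conserved: 2010×0.039 = 78.39 kg/h all reports to the concentrate.
Concentrate = 78.39/(target fraction) = 1045.2 kg/h.
Overhead = 2010 − 1045.2 = 964.8 kg/h.

964.8 kg/h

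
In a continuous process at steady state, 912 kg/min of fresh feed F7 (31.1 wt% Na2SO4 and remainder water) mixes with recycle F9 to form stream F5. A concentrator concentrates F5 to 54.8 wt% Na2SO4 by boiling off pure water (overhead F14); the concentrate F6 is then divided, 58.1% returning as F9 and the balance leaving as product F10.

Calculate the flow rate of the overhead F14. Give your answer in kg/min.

394.4 kg/min

Overall Na2SO4 balance (none leaves overhead): Na2SO4 in fresh feed = Na2SO4 in product, i.e. 912×0.311 = (1−0.581)·F6·0.548.
F6 = 283.63/(0.548×0.419) = 1235.3 kg/min.
Recycle F9 = 0.581×1235.3 = 717.69 kg/min.
Combined feed F5 = 912 + 717.69 = 1629.7 kg/min.
Overhead F14 = F5 − F6 = 1629.7 − 1235.3 = 394.42 kg/min.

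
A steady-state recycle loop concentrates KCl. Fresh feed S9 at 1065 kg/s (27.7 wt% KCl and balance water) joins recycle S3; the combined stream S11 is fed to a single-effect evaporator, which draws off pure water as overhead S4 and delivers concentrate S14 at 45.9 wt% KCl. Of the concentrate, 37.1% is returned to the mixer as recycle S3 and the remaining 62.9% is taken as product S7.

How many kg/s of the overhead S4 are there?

422.3 kg/s

Overall KCl balance (none leaves overhead): KCl in fresh feed = KCl in product, i.e. 1065×0.277 = (1−0.371)·S14·0.459.
S14 = 295.01/(0.459×0.629) = 1021.8 kg/s.
Recycle S3 = 0.371×1021.8 = 379.09 kg/s.
Combined feed S11 = 1065 + 379.09 = 1444.1 kg/s.
Overhead S4 = S11 − S14 = 1444.1 − 1021.8 = 422.29 kg/s.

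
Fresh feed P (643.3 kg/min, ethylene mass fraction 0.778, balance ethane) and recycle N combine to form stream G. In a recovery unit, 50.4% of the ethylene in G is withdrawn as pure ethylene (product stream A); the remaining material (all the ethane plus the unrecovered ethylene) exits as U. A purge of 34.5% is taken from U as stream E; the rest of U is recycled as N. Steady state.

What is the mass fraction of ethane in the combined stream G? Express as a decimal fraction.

0.358

ethane enters only via P and leaves only via the purge: 643.3×0.222 = 0.345×(ethane in U), and the recovery unit passes all ethane, so ethane in G = ethane in U = 413.95 kg/min.
ethylene in G: m_A = 643.3×0.778 + (1−0.345)·(1−0.504)·m_A, so m_A = 500.49/0.6751 = 741.33 kg/min.
G = 741.33 + 413.95 = 1155.3 kg/min.
ethane fraction in G = 413.95/1155.3 = 0.358.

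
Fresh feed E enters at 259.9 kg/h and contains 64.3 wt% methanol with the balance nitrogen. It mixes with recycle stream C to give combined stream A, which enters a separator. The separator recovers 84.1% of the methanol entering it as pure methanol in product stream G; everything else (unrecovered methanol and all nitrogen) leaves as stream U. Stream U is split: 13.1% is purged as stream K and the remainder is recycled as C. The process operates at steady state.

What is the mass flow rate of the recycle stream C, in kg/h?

642.3 kg/h

nitrogen enters only via E and leaves only via the purge: 259.9×0.357 = 0.131×(nitrogen in U), and the separator passes all nitrogen, so nitrogen in A = nitrogen in U = 708.28 kg/h.
methanol in A: m_A = 259.9×0.643 + (1−0.131)·(1−0.841)·m_A, so m_A = 167.12/0.8618 = 193.91 kg/h.
U = (1−0.841)×193.91 + 708.28 = 739.11 kg/h.
Recycle C = (1−0.131)×739.11 = 642.29 kg/h.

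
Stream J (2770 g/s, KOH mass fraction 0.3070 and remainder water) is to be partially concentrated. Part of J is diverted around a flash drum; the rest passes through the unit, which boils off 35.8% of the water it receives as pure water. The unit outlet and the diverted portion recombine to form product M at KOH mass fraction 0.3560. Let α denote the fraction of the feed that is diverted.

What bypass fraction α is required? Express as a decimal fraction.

All 2770×0.307 = 850.39 g/s of KOH reaches M, so M = 850.39/0.356 = 2388.7 g/s and vapour = 381.26 g/s.
The evaporator receives (1−α)·2770 of feed at 0.693 water and removes 0.358 of that water:
0.358×0.693×(1−α)×2770 = 381.26
(1−α) = 381.26/687.22 = 0.5548;  α = 0.4452.

0.445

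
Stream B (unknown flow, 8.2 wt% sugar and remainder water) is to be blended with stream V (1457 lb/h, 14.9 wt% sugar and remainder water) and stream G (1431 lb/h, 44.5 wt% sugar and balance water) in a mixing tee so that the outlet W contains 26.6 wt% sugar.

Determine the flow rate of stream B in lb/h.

Let B be the unknown flow. Total out = 2888 + B.
sugar balance: 853.89 + 0.082·B = 0.266·(2888 + B)
(0.082 − 0.266)·B = 0.266×2888 − 853.89 = -85.68
B = -85.68 / -0.184 = 465.65 lb/h

465.7 lb/h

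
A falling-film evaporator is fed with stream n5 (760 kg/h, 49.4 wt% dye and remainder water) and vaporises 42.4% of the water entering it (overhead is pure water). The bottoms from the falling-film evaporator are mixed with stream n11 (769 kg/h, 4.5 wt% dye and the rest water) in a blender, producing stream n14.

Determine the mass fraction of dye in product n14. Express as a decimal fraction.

0.3002

Vapour removed = 0.424×0.506×760 = 163.05 kg/h; concentrate = 596.95 kg/h.
dye reaching the mixer = 375.44 (from concentrate) + 769×0.045 = 410.05 kg/h.
Product flow = 596.95 + 769 = 1365.9 kg/h; dye fraction = 0.3002.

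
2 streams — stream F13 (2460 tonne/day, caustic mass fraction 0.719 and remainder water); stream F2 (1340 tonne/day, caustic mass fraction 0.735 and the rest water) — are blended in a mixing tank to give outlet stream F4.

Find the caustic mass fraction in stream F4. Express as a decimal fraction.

Total flow out = 2460 + 1340 = 3800 tonne/day.
caustic in = 2460×0.719 + 1340×0.735 = 2753.6 tonne/day.
caustic mass fraction in F4 = 2753.6/3800 = 0.725.

0.725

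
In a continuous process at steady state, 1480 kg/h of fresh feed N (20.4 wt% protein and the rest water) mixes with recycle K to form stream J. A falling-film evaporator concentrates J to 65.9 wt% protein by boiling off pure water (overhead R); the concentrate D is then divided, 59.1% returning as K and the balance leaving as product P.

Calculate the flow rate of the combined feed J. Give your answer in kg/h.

2142 kg/h

Overall protein balance (none leaves overhead): protein in fresh feed = protein in product, i.e. 1480×0.204 = (1−0.591)·D·0.659.
D = 301.92/(0.659×0.409) = 1120.2 kg/h.
Recycle K = 0.591×1120.2 = 662.02 kg/h.
Combined feed J = 1480 + 662.02 = 2142 kg/h.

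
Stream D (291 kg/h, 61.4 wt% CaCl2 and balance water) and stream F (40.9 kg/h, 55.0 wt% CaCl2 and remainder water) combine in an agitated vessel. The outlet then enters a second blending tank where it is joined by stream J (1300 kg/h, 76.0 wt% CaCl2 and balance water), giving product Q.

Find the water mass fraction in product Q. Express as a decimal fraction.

Overall, product flow = 1631.9 kg/h.
water in = 291×0.386 + 40.9×0.450 + 1300×0.240 = 442.73 kg/h.
water fraction in Q = 0.271.

0.271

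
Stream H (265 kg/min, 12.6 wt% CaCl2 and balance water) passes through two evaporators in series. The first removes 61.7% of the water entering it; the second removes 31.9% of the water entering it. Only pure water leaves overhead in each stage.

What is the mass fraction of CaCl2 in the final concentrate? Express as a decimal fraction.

water in feed = 265×0.874 = 231.61 kg/min.
After stage 1: water left = (1−0.617)×231.61 = 88.707; stream total = 122.1 kg/min.
After stage 2: water left = (1−0.319)×88.707 = 60.409; final concentrate = 93.799 kg/min.
CaCl2 fraction = 33.39/93.799 = 0.356.

0.356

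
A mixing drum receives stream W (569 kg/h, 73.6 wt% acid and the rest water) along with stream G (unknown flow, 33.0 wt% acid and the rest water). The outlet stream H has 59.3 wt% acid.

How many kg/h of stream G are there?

Let G be the unknown flow. Total out = 569 + G.
acid balance: 418.78 + 0.330·G = 0.593·(569 + G)
(0.330 − 0.593)·G = 0.593×569 − 418.78 = -81.367
G = -81.367 / -0.263 = 309.38 kg/h

309.4 kg/h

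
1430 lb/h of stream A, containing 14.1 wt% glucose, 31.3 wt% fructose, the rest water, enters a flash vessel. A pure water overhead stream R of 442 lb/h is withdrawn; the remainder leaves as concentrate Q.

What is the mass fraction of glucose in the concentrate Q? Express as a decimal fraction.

glucose is not removed: 1430×0.141 = 201.63 lb/h of glucose enters Q.
Concentrate = 1430 − 442 = 988 lb/h.
Mass fraction = 201.63/988 = 0.2041.

0.2041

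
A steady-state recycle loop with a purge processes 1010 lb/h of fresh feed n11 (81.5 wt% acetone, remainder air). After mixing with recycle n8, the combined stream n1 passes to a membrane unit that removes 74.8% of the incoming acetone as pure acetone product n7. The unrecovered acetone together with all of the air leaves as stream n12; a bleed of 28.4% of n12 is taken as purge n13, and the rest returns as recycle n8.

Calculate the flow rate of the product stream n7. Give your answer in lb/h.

acetone in n1: m_A = 1010×0.815 + (1−0.284)·(1−0.748)·m_A, so m_A = 823.15/0.8196 = 1004.4 lb/h.
Product n7 = 0.748×1004.4 = 751.27 lb/h.

751.3 lb/h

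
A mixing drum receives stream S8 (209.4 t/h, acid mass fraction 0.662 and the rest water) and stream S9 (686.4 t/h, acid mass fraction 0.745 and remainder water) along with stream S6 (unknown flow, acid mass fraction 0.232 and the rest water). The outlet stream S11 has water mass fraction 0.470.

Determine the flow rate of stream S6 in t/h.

Let S6 be the unknown flow. Total out = 895.8 + S6.
water balance: 245.81 + 0.768·S6 = 0.470·(895.8 + S6)
(0.768 − 0.470)·S6 = 0.470×895.8 − 245.81 = 175.22
S6 = 175.22 / 0.298 = 587.98 t/h

588 t/h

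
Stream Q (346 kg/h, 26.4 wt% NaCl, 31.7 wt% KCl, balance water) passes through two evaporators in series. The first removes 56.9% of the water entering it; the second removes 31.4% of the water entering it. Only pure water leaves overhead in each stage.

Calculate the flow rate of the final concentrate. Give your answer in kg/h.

water in feed = 346×0.419 = 144.97 kg/h.
After stage 1: water left = (1−0.569)×144.97 = 62.484; stream total = 263.51 kg/h.
After stage 2: water left = (1−0.314)×62.484 = 42.864; final concentrate = 243.89 kg/h.

243.9 kg/h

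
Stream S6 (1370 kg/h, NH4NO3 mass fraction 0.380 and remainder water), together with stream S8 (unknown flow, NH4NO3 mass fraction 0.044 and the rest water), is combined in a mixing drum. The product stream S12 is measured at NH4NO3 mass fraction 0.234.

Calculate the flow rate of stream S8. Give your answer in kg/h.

Let S8 be the unknown flow. Total out = 1370 + S8.
NH4NO3 balance: 520.6 + 0.044·S8 = 0.234·(1370 + S8)
(0.044 − 0.234)·S8 = 0.234×1370 − 520.6 = -200.02
S8 = -200.02 / -0.190 = 1052.7 kg/h

1053 kg/h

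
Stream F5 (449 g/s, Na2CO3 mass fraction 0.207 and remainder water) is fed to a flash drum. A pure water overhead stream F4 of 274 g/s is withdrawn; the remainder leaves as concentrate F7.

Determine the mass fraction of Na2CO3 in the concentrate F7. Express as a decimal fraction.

0.531

Na2CO3 is not removed: 449×0.207 = 92.943 g/s of Na2CO3 enters F7.
Concentrate = 449 − 274 = 175 g/s.
Mass fraction = 92.943/175 = 0.531.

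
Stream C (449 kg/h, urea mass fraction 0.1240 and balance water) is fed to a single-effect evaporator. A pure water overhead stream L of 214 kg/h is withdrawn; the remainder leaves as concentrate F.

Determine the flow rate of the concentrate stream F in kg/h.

235 kg/h

Concentrate = 449 − 214 = 235 kg/h.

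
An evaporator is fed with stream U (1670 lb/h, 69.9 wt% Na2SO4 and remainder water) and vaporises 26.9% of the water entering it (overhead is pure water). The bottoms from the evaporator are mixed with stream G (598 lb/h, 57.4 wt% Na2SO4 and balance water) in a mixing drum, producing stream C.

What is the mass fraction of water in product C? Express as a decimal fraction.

Vapour removed = 0.269×0.301×1670 = 135.22 lb/h; concentrate = 1534.8 lb/h.
water reaching the mixer = 367.45 (from concentrate) + 598×0.426 = 622.2 lb/h.
Product flow = 1534.8 + 598 = 2132.8 lb/h; water fraction = 0.292.

0.292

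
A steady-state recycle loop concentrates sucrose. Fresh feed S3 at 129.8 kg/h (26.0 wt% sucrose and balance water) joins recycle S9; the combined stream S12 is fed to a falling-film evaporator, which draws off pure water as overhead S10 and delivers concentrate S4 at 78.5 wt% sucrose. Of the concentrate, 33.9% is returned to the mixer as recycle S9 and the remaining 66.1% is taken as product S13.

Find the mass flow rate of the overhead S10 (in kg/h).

86.81 kg/h

Overall sucrose balance (none leaves overhead): sucrose in fresh feed = sucrose in product, i.e. 129.8×0.260 = (1−0.339)·S4·0.785.
S4 = 33.748/(0.785×0.661) = 65.039 kg/h.
Recycle S9 = 0.339×65.039 = 22.048 kg/h.
Combined feed S12 = 129.8 + 22.048 = 151.85 kg/h.
Overhead S10 = S12 − S4 = 151.85 − 65.039 = 86.809 kg/h.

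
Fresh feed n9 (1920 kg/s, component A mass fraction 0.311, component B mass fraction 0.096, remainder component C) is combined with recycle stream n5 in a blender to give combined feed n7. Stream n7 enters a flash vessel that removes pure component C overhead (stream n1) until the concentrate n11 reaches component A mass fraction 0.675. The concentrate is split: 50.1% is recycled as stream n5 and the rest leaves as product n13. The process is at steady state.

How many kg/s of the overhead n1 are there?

Overall component A balance (none leaves overhead): component A in fresh feed = component A in product, i.e. 1920×0.311 = (1−0.501)·n11·0.675.
n11 = 597.12/(0.675×0.499) = 1772.8 kg/s.
Recycle n5 = 0.501×1772.8 = 888.17 kg/s.
Combined feed n7 = 1920 + 888.17 = 2808.2 kg/s.
Overhead n1 = n7 − n11 = 2808.2 − 1772.8 = 1035.4 kg/s.

1035 kg/s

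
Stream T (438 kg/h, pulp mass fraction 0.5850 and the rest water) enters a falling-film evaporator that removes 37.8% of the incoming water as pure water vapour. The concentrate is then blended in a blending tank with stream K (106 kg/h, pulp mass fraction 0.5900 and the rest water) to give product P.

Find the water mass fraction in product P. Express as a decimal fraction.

0.3293

Vapour removed = 0.378×0.415×438 = 68.709 kg/h; concentrate = 369.29 kg/h.
water reaching the mixer = 113.06 (from concentrate) + 106×0.410 = 156.52 kg/h.
Product flow = 369.29 + 106 = 475.29 kg/h; water fraction = 0.3293.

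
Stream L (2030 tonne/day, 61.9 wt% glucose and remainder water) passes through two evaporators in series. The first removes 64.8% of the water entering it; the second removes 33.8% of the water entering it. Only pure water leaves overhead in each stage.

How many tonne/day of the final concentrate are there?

water in feed = 2030×0.381 = 773.43 tonne/day.
After stage 1: water left = (1−0.648)×773.43 = 272.25; stream total = 1528.8 tonne/day.
After stage 2: water left = (1−0.338)×272.25 = 180.23; final concentrate = 1436.8 tonne/day.

1437 tonne/day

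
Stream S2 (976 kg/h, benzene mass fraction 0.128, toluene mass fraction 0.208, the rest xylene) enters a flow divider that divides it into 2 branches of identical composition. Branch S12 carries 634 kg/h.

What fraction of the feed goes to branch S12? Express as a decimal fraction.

0.650

Fraction to S12 = 634/976 = 0.6496.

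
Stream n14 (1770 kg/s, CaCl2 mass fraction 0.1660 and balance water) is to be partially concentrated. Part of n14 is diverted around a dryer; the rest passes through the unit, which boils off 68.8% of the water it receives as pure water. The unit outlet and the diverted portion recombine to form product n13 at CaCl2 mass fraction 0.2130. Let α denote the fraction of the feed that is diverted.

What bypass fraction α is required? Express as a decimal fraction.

All 1770×0.166 = 293.82 kg/s of CaCl2 reaches n13, so n13 = 293.82/0.213 = 1379.4 kg/s and vapour = 390.56 kg/s.
The evaporator receives (1−α)·1770 of feed at 0.834 water and removes 0.688 of that water:
0.688×0.834×(1−α)×1770 = 390.56
(1−α) = 390.56/1015.6 = 0.3846;  α = 0.6154.

0.615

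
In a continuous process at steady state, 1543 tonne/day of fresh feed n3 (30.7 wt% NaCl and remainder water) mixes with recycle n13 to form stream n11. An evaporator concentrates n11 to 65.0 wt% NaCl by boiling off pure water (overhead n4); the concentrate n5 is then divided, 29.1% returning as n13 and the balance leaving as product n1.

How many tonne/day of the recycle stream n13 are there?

Overall NaCl balance (none leaves overhead): NaCl in fresh feed = NaCl in product, i.e. 1543×0.307 = (1−0.291)·n5·0.650.
n5 = 473.7/(0.650×0.709) = 1027.9 tonne/day.
Recycle n13 = 0.291×1027.9 = 299.11 tonne/day.

299.1 tonne/day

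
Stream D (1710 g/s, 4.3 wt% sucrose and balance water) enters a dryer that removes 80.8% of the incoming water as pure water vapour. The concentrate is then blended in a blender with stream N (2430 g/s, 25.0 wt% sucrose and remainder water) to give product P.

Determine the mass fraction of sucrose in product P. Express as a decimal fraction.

0.242

Vapour removed = 0.808×0.957×1710 = 1322.3 g/s; concentrate = 387.73 g/s.
sucrose reaching the mixer = 73.53 (from concentrate) + 2430×0.250 = 681.03 g/s.
Product flow = 387.73 + 2430 = 2817.7 g/s; sucrose fraction = 0.242.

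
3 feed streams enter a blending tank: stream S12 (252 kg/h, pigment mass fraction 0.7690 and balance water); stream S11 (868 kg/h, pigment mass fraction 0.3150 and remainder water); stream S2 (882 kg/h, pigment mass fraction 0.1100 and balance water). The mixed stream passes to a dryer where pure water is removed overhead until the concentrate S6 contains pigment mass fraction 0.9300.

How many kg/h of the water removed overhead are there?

1395 kg/h

pigment entering = 252×0.769 + 868×0.315 + 882×0.110 = 564.23 kg/h.
All pigment reports to S6, so S6 = 564.23/0.930 = 606.7 kg/h.
Total feed = 2002 kg/h; overhead = 2002 − 606.7 = 1395.3 kg/h.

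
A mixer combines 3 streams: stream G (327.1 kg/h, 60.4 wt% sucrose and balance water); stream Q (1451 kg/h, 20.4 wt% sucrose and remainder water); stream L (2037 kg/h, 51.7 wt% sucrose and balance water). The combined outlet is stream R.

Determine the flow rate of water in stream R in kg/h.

water out = water in = 327.1×0.396 + 1451×0.796 + 2037×0.483 = 2268.4 kg/h.

2268 kg/h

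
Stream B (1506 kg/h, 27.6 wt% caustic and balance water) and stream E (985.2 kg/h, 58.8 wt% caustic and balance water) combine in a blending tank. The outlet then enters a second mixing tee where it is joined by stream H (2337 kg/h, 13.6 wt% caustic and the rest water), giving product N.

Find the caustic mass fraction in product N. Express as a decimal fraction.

0.272

Overall, product flow = 4828.2 kg/h.
caustic in = 1506×0.276 + 985.2×0.588 + 2337×0.136 = 1312.8 kg/h.
caustic fraction in N = 0.272.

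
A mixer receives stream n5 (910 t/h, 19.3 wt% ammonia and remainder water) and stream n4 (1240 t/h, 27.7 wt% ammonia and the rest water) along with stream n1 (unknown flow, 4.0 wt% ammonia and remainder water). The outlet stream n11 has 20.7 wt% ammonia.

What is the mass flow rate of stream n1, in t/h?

443.5 t/h

Let n1 be the unknown flow. Total out = 2150 + n1.
ammonia balance: 519.11 + 0.040·n1 = 0.207·(2150 + n1)
(0.040 − 0.207)·n1 = 0.207×2150 − 519.11 = -74.06
n1 = -74.06 / -0.167 = 443.47 t/h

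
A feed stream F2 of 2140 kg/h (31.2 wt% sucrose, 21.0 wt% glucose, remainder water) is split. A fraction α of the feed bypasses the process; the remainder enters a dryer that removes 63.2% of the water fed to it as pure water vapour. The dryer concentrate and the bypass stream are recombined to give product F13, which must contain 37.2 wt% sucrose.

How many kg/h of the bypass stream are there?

997.4 kg/h

All 2140×0.312 = 667.68 kg/h of sucrose reaches F13, so F13 = 667.68/0.372 = 1794.8 kg/h and vapour = 345.16 kg/h.
The evaporator receives (1−α)·2140 of feed at 0.478 water and removes 0.632 of that water:
0.632×0.478×(1−α)×2140 = 345.16
(1−α) = 345.16/646.49 = 0.5339;  α = 0.4661.
Bypass flow = 0.4661×2140 = 997.45 kg/h.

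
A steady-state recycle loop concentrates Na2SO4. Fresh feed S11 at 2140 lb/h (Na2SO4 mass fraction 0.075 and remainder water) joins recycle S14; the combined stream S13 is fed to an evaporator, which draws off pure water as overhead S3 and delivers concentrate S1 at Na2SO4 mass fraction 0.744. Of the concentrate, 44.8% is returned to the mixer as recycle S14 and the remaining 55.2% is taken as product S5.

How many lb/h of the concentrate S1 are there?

390.8 lb/h

Overall Na2SO4 balance (none leaves overhead): Na2SO4 in fresh feed = Na2SO4 in product, i.e. 2140×0.075 = (1−0.448)·S1·0.744.
S1 = 160.5/(0.744×0.552) = 390.81 lb/h.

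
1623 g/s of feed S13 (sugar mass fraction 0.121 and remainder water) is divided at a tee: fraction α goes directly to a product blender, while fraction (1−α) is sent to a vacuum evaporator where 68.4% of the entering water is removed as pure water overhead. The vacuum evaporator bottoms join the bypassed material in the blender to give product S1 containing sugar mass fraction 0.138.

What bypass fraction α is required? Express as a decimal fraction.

0.795

All 1623×0.121 = 196.38 g/s of sugar reaches S1, so S1 = 196.38/0.138 = 1423.1 g/s and vapour = 199.93 g/s.
The evaporator receives (1−α)·1623 of feed at 0.879 water and removes 0.684 of that water:
0.684×0.879×(1−α)×1623 = 199.93
(1−α) = 199.93/975.81 = 0.2049;  α = 0.7951.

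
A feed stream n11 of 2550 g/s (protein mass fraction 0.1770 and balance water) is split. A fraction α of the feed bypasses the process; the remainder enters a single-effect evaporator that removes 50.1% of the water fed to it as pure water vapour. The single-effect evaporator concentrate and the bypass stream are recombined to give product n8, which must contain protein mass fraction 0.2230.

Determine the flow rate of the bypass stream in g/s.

1274 g/s

All 2550×0.177 = 451.35 g/s of protein reaches n8, so n8 = 451.35/0.223 = 2024 g/s and vapour = 526.01 g/s.
The evaporator receives (1−α)·2550 of feed at 0.823 water and removes 0.501 of that water:
0.501×0.823×(1−α)×2550 = 526.01
(1−α) = 526.01/1051.4 = 0.5003;  α = 0.4997.
Bypass flow = 0.4997×2550 = 1274.3 g/s.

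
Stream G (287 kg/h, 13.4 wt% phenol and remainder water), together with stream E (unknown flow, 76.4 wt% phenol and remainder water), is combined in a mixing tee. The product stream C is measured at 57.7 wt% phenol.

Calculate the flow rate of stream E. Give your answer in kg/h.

679.9 kg/h

Let E be the unknown flow. Total out = 287 + E.
phenol balance: 38.458 + 0.764·E = 0.577·(287 + E)
(0.764 − 0.577)·E = 0.577×287 − 38.458 = 127.14
E = 127.14 / 0.187 = 679.9 kg/h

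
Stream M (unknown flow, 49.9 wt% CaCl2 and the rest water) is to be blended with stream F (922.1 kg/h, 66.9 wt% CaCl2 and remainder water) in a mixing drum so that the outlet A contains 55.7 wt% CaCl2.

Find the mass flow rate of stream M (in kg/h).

Let M be the unknown flow. Total out = 922.1 + M.
CaCl2 balance: 616.88 + 0.499·M = 0.557·(922.1 + M)
(0.499 − 0.557)·M = 0.557×922.1 − 616.88 = -103.28
M = -103.28 / -0.058 = 1780.6 kg/h

1781 kg/h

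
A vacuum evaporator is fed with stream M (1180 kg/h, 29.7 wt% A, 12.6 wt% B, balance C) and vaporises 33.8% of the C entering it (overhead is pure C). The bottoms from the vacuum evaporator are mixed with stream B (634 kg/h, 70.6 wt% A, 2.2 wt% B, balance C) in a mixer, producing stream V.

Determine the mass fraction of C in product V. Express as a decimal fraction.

Vapour removed = 0.338×0.577×1180 = 230.13 kg/h; concentrate = 949.87 kg/h.
C reaching the mixer = 450.73 (from concentrate) + 634×0.272 = 623.18 kg/h.
Product flow = 949.87 + 634 = 1583.9 kg/h; C fraction = 0.393.

0.393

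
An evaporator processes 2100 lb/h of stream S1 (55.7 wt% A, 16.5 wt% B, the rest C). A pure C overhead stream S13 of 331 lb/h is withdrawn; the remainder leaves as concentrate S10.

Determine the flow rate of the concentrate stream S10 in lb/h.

Concentrate = 2100 − 331 = 1769 lb/h.

1769 lb/h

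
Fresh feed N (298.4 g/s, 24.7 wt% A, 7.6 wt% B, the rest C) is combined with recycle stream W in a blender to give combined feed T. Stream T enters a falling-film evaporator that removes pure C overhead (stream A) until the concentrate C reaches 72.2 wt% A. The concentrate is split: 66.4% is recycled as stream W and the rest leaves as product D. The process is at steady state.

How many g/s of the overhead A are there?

Overall A balance (none leaves overhead): A in fresh feed = A in product, i.e. 298.4×0.247 = (1−0.664)·C·0.722.
C = 73.705/(0.722×0.336) = 303.82 g/s.
Recycle W = 0.664×303.82 = 201.74 g/s.
Combined feed T = 298.4 + 201.74 = 500.14 g/s.
Overhead A = T − C = 500.14 − 303.82 = 196.32 g/s.

196.3 g/s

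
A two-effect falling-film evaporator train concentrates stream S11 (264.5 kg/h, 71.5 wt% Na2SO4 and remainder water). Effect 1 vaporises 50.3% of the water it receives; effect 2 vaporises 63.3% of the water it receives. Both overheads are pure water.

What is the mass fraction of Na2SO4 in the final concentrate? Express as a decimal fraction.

water in feed = 264.5×0.285 = 75.382 kg/h.
After stage 1: water left = (1−0.503)×75.382 = 37.465; stream total = 226.58 kg/h.
After stage 2: water left = (1−0.633)×37.465 = 13.75; final concentrate = 202.87 kg/h.
Na2SO4 fraction = 189.12/202.87 = 0.932.

0.932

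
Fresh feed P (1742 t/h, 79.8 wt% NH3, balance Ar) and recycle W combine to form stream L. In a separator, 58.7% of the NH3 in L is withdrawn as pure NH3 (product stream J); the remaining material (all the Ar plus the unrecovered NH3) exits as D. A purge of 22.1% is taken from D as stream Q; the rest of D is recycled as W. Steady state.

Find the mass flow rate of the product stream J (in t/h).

1203 t/h

NH3 in L: m_A = 1742×0.798 + (1−0.221)·(1−0.587)·m_A, so m_A = 1390.1/0.6783 = 2049.5 t/h.
Product J = 0.587×2049.5 = 1203.1 t/h.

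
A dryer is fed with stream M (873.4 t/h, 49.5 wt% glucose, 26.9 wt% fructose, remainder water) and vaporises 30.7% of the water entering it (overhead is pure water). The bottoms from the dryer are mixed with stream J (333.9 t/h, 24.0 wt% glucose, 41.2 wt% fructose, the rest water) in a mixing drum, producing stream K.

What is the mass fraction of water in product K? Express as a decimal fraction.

Vapour removed = 0.307×0.236×873.4 = 63.28 t/h; concentrate = 810.12 t/h.
water reaching the mixer = 142.84 (from concentrate) + 333.9×0.348 = 259.04 t/h.
Product flow = 810.12 + 333.9 = 1144 t/h; water fraction = 0.2264.

0.2264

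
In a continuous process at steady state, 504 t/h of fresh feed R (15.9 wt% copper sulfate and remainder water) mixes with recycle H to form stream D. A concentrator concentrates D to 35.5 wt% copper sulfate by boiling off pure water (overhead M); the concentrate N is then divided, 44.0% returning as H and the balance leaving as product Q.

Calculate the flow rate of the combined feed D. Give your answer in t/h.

681.4 t/h

Overall copper sulfate balance (none leaves overhead): copper sulfate in fresh feed = copper sulfate in product, i.e. 504×0.159 = (1−0.440)·N·0.355.
N = 80.136/(0.355×0.560) = 403.1 t/h.
Recycle H = 0.440×403.1 = 177.36 t/h.
Combined feed D = 504 + 177.36 = 681.36 t/h.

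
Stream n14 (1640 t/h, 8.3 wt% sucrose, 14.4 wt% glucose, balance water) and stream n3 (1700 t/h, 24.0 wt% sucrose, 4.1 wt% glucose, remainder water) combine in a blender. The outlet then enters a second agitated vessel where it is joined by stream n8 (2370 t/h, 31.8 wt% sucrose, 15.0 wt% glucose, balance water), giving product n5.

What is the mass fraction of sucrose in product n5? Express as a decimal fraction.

Overall, product flow = 5710 t/h.
sucrose in = 1640×0.083 + 1700×0.240 + 2370×0.318 = 1297.8 t/h.
sucrose fraction in n5 = 0.227.

0.227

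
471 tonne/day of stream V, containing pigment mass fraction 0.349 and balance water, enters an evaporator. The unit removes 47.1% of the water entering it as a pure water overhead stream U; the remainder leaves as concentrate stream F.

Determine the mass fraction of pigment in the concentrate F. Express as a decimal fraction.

pigment is not removed: 471×0.349 = 164.38 tonne/day of pigment enters F.
water entering = 471×0.651 = 306.62 tonne/day; overhead removed = 0.471×306.62 = 144.42 tonne/day.
Concentrate = 471 − 144.42 = 326.58 tonne/day.
Mass fraction = 164.38/326.58 = 0.503.

0.503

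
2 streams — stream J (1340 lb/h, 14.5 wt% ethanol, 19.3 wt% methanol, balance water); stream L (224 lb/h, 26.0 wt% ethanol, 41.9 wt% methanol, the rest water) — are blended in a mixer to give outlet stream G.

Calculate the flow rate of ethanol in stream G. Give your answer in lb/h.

ethanol out = ethanol in = 1340×0.145 + 224×0.260 = 252.54 lb/h.

252.5 lb/h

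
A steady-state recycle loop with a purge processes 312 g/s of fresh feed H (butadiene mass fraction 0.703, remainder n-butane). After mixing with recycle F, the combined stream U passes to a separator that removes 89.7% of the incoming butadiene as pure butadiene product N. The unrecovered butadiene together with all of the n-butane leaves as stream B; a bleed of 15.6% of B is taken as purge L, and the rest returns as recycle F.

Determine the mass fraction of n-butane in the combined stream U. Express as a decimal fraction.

0.712

n-butane enters only via H and leaves only via the purge: 312×0.297 = 0.156×(n-butane in B), and the separator passes all n-butane, so n-butane in U = n-butane in B = 594 g/s.
butadiene in U: m_A = 312×0.703 + (1−0.156)·(1−0.897)·m_A, so m_A = 219.34/0.9131 = 240.22 g/s.
U = 240.22 + 594 = 834.22 g/s.
n-butane fraction in U = 594/834.22 = 0.712.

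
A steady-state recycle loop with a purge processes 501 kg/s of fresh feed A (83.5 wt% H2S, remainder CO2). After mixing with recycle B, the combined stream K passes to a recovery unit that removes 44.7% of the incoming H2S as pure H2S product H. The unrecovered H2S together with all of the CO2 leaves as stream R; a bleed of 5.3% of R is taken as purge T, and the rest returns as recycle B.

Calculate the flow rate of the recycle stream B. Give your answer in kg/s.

CO2 enters only via A and leaves only via the purge: 501×0.165 = 0.053×(CO2 in R), and the recovery unit passes all CO2, so CO2 in K = CO2 in R = 1559.7 kg/s.
H2S in K: m_A = 501×0.835 + (1−0.053)·(1−0.447)·m_A, so m_A = 418.33/0.4763 = 878.28 kg/s.
R = (1−0.447)×878.28 + 1559.7 = 2045.4 kg/s.
Recycle B = (1−0.053)×2045.4 = 1937 kg/s.

1937 kg/s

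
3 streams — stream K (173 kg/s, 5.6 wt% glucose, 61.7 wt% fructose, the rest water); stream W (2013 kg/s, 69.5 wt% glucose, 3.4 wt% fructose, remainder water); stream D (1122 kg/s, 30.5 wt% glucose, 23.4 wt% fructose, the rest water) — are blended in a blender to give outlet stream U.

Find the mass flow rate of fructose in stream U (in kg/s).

fructose out = fructose in = 173×0.617 + 2013×0.034 + 1122×0.234 = 437.73 kg/s.

437.7 kg/s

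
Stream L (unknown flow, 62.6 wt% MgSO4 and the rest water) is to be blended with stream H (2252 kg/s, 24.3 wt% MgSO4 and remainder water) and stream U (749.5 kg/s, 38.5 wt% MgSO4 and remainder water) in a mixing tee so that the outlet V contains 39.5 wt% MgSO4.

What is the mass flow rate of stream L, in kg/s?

1514 kg/s

Let L be the unknown flow. Total out = 3001.5 + L.
MgSO4 balance: 835.79 + 0.626·L = 0.395·(3001.5 + L)
(0.626 − 0.395)·L = 0.395×3001.5 − 835.79 = 349.8
L = 349.8 / 0.231 = 1514.3 kg/s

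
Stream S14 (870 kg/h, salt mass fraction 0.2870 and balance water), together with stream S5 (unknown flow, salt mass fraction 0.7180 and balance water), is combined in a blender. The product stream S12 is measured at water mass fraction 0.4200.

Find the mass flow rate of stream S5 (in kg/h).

Let S5 be the unknown flow. Total out = 870 + S5.
water balance: 620.31 + 0.282·S5 = 0.420·(870 + S5)
(0.282 − 0.420)·S5 = 0.420×870 − 620.31 = -254.91
S5 = -254.91 / -0.138 = 1847.2 kg/h

1847 kg/h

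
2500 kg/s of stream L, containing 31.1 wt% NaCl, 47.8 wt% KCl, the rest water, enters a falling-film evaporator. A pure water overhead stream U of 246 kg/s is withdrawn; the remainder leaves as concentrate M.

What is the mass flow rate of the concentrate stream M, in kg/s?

2254 kg/s

Concentrate = 2500 − 246 = 2254 kg/s.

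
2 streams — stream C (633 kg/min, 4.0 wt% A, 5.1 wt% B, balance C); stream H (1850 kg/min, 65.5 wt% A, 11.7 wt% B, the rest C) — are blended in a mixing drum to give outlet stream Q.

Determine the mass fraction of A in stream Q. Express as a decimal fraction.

0.4982

Total flow out = 633 + 1850 = 2483 kg/min.
A in = 633×0.040 + 1850×0.655 = 1237.1 kg/min.
A mass fraction in Q = 1237.1/2483 = 0.4982.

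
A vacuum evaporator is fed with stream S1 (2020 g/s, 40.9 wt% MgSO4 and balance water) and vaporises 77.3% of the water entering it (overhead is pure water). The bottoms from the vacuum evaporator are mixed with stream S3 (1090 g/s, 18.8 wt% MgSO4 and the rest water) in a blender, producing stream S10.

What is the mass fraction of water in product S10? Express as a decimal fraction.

Vapour removed = 0.773×0.591×2020 = 922.82 g/s; concentrate = 1097.2 g/s.
water reaching the mixer = 271 (from concentrate) + 1090×0.812 = 1156.1 g/s.
Product flow = 1097.2 + 1090 = 2187.2 g/s; water fraction = 0.529.

0.529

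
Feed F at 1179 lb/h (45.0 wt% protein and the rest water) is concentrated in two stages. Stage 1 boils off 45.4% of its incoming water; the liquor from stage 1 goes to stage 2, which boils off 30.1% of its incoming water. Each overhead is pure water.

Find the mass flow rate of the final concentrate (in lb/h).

778 lb/h

water in feed = 1179×0.550 = 648.45 lb/h.
After stage 1: water left = (1−0.454)×648.45 = 354.05; stream total = 884.6 lb/h.
After stage 2: water left = (1−0.301)×354.05 = 247.48; final concentrate = 778.03 lb/h.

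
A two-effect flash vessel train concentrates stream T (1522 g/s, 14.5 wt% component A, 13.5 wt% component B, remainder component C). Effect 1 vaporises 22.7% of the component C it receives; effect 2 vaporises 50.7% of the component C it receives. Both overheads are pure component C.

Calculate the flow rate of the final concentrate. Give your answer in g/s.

component C in feed = 1522×0.720 = 1095.8 g/s.
After stage 1: component C left = (1−0.227)×1095.8 = 847.08; stream total = 1273.2 g/s.
After stage 2: component C left = (1−0.507)×847.08 = 417.61; final concentrate = 843.77 g/s.

843.8 g/s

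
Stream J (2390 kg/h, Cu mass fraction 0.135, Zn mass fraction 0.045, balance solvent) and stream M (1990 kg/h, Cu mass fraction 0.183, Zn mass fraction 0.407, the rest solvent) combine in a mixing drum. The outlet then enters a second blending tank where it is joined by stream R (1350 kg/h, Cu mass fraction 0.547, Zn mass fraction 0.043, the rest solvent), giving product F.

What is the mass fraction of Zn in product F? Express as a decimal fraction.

Overall, product flow = 5730 kg/h.
Zn in = 2390×0.045 + 1990×0.407 + 1350×0.043 = 975.53 kg/h.
Zn fraction in F = 0.170.

0.170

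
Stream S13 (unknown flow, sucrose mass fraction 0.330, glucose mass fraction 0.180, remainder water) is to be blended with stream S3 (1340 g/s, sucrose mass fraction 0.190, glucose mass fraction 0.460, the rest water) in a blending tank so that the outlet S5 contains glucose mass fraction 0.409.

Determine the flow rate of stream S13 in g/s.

Let S13 be the unknown flow. Total out = 1340 + S13.
glucose balance: 616.4 + 0.180·S13 = 0.409·(1340 + S13)
(0.180 − 0.409)·S13 = 0.409×1340 − 616.4 = -68.34
S13 = -68.34 / -0.229 = 298.43 g/s

298.4 g/s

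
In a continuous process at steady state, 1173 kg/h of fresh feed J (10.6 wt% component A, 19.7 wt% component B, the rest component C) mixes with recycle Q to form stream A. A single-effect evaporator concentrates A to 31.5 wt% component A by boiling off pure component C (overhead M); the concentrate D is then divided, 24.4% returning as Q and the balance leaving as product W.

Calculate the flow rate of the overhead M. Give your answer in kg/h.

Overall component A balance (none leaves overhead): component A in fresh feed = component A in product, i.e. 1173×0.106 = (1−0.244)·D·0.315.
D = 124.34/(0.315×0.756) = 522.12 kg/h.
Recycle Q = 0.244×522.12 = 127.4 kg/h.
Combined feed A = 1173 + 127.4 = 1300.4 kg/h.
Overhead M = A − D = 1300.4 − 522.12 = 778.28 kg/h.

778.3 kg/h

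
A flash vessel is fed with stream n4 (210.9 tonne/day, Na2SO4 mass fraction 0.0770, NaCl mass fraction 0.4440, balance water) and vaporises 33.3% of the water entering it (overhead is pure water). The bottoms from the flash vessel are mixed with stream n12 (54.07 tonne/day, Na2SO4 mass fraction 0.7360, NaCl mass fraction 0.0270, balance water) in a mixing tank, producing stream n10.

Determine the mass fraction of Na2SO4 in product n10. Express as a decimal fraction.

Vapour removed = 0.333×0.479×210.9 = 33.64 tonne/day; concentrate = 177.26 tonne/day.
Na2SO4 reaching the mixer = 16.239 (from concentrate) + 54.07×0.736 = 56.035 tonne/day.
Product flow = 177.26 + 54.07 = 231.33 tonne/day; Na2SO4 fraction = 0.2422.

0.2422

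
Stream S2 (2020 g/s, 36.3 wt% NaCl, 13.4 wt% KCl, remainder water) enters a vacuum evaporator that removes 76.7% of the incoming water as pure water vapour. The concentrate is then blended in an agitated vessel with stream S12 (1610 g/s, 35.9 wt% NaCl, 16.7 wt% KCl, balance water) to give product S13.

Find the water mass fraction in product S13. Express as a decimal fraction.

Vapour removed = 0.767×0.503×2020 = 779.32 g/s; concentrate = 1240.7 g/s.
water reaching the mixer = 236.74 (from concentrate) + 1610×0.474 = 999.88 g/s.
Product flow = 1240.7 + 1610 = 2850.7 g/s; water fraction = 0.3508.

0.3508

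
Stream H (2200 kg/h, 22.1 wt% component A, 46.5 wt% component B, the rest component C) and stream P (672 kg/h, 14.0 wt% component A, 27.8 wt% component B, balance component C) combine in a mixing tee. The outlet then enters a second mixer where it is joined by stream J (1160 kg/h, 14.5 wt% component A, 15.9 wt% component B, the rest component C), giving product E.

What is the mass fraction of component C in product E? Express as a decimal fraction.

0.4686

Overall, product flow = 4032 kg/h.
component C in = 2200×0.314 + 672×0.582 + 1160×0.696 = 1889.3 kg/h.
component C fraction in E = 0.4686.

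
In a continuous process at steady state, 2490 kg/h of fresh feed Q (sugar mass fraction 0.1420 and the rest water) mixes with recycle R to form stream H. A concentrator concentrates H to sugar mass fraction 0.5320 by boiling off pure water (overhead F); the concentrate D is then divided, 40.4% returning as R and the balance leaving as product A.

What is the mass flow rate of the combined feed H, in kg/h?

2941 kg/h

Overall sugar balance (none leaves overhead): sugar in fresh feed = sugar in product, i.e. 2490×0.142 = (1−0.404)·D·0.532.
D = 353.58/(0.532×0.596) = 1115.1 kg/h.
Recycle R = 0.404×1115.1 = 450.52 kg/h.
Combined feed H = 2490 + 450.52 = 2940.5 kg/h.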